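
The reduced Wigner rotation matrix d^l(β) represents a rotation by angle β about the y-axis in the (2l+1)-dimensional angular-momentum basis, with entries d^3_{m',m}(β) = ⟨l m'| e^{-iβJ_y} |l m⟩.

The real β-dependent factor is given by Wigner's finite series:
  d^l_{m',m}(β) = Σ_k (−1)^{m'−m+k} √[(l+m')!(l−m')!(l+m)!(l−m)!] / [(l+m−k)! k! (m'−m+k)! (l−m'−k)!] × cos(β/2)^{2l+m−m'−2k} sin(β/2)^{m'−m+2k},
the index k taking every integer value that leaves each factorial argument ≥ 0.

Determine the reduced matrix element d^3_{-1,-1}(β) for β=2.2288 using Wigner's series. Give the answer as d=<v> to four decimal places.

d=0.5208

d^3_{-1,-1}(β=2.2288) via Wigner's sum:
Half-angle: c=0.440716, s=0.897647. N=√(2·24·2·24)=48.000000
Admissible k: 0..2 (factorial args all ≥0)
  k=0: (−1)^0·48.0000/(48)·0.4407^6·0.8976^0 = +0.007327
  k=1: (−1)^1·48.0000/(6)·0.4407^4·0.8976^2 = -0.243185
  k=2: (−1)^2·48.0000/(8)·0.4407^2·0.8976^4 = +0.756642
d^3_{-1,-1}(2.2288) = +0.007327 -0.243185 +0.756642 = +0.520785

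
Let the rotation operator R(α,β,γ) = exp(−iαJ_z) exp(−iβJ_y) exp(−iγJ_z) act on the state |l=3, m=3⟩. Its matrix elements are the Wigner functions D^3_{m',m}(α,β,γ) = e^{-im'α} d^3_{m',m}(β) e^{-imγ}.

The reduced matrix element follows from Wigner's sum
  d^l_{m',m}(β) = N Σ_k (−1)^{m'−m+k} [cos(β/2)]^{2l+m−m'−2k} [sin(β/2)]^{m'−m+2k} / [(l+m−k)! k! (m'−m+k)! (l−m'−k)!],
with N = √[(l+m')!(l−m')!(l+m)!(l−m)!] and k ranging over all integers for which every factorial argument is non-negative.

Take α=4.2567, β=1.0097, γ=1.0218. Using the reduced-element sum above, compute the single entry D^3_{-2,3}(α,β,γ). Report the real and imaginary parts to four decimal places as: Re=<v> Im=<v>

D^3_{-2,3}(4.2567,1.0097,1.0218) = e^{-i·-2·4.2567}·d^3_{-2,3}(1.0097)·e^{-i·3·1.0218}. Compute d first:
With c≡cos(β/2)=0.875247 and s≡sin(β/2)=0.483676, N=[1·120·720·1]^{1/2}=293.938769
The bounds max(0,m−m')=5 and min(l+m,l−m')=5 give 1 term
  k=5: (−1)^0·293.9388/(120)·0.8752^1·0.4837^5 = +0.056752
d^3_{-2,3}(1.0097) = +0.056752
Phases: e^{-i·(-2)·4.2567}=-0.612657+0.790349i, e^{-i·(3)·1.0218}=-0.997099-0.076119i ⇒ D=+0.038083-0.042077i

Re=0.0381 Im=-0.0421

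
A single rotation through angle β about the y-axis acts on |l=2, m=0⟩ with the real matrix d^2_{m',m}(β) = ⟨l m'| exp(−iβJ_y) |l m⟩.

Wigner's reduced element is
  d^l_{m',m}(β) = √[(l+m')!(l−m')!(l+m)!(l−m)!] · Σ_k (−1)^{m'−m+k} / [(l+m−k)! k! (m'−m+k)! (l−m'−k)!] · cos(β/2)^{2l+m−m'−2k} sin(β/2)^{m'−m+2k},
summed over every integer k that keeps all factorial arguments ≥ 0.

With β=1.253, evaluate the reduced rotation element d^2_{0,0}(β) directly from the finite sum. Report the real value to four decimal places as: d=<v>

d=-0.3535

d^2_{0,0}(β=1.253) via Wigner's sum:
c=cos(1.253/2)=0.810085, s=sin(1.253/2)=0.586313; N=√[2·2·2·2]=4.000000
Admissible k: 0..2 (factorial args all ≥0)
  k=0: (−1)^0·4.0000/(4)·0.8101^4·0.5863^0 = +0.430647
  k=1: (−1)^1·4.0000/(1)·0.8101^2·0.5863^2 = -0.902360
  k=2: (−1)^2·4.0000/(4)·0.8101^0·0.5863^4 = +0.118173
d^2_{0,0}(1.253) = +0.430647 -0.902360 +0.118173 = -0.353540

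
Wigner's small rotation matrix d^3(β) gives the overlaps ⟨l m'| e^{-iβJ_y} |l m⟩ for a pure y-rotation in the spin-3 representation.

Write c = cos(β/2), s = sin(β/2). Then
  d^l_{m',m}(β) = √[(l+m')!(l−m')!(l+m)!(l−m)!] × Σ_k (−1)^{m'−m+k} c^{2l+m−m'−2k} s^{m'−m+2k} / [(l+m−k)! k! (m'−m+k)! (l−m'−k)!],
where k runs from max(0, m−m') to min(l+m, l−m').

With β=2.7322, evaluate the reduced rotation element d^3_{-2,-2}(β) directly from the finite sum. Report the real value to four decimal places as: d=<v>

d^3_{-2,-2}(β=2.7322) via Wigner's sum:
Half-angle: c=0.203270, s=0.979123. N=√(1·120·1·120)=120.000000
The bounds max(0,m−m')=0 and min(l+m,l−m')=1 give 2 terms
  k=0: (−1)^0·120.0000/(120)·0.2033^6·0.9791^0 = +0.000071
  k=1: (−1)^1·120.0000/(24)·0.2033^4·0.9791^2 = -0.008183
d^3_{-2,-2}(2.7322) = +0.000071 -0.008183 = -0.008113

d=-0.0081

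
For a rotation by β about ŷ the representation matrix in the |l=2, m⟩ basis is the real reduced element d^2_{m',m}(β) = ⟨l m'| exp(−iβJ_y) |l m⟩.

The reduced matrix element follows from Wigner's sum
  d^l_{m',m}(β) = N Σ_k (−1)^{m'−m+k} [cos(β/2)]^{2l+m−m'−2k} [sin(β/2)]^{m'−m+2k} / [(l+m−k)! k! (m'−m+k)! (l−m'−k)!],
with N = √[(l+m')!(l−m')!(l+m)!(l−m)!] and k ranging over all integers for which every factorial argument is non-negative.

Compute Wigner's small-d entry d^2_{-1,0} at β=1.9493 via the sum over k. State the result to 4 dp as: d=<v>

d=-0.4205

d^2_{-1,0}(β=1.9493) via Wigner's sum:
With c≡cos(β/2)=0.561458 and s≡sin(β/2)=0.827505, N=[1·6·2·2]^{1/2}=4.898979
k: max(0,(0)−(-1))=1 … min(2+(0),2−(-1))=2
  k=1: (−1)^0·4.8990/(2)·0.5615^3·0.8275^1 = +0.358755
  k=2: (−1)^1·4.8990/(2)·0.5615^1·0.8275^3 = -0.779301
d^2_{-1,0}(1.9493) = +0.358755 -0.779301 = -0.420546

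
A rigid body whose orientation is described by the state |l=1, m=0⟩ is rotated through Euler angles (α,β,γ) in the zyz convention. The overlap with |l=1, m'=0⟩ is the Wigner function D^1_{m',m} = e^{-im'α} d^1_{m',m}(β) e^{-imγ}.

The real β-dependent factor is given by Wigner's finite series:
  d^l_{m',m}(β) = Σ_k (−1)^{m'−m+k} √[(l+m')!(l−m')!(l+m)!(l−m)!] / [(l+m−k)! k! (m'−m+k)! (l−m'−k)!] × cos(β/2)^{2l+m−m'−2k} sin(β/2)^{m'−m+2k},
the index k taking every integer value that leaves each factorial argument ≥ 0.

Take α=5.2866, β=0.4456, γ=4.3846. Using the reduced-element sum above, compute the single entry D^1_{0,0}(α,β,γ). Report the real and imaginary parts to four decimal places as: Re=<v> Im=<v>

Re=0.9024 Im=0.0000

Split into d^1_{0,0}(β=0.4456) × two z-phases.
c=cos(0.4456/2)=0.975283, s=sin(0.4456/2)=0.220961; N=√[1·1·1·1]=1.000000
k∈{0,1} keeps every argument non-negative
  k=0: (−1)^0·1.0000/(1)·0.9753^2·0.2210^0 = +0.951176
  k=1: (−1)^1·1.0000/(1)·0.9753^0·0.2210^2 = -0.048824
d^1_{0,0}(0.4456) = +0.951176 -0.048824 = +0.902352
D = (+1.000000+0.000000i)·(+0.902352)·(+1.000000+0.000000i) = +0.902352+0.000000i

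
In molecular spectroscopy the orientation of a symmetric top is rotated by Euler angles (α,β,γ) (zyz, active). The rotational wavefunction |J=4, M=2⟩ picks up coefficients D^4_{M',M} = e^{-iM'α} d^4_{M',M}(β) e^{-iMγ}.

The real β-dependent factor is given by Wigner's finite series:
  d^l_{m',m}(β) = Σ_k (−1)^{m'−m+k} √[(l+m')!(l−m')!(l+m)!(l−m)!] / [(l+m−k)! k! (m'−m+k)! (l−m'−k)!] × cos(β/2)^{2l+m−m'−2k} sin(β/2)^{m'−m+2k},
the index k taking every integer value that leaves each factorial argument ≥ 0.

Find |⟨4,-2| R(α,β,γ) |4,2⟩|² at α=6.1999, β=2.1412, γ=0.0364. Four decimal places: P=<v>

Split into d^4_{-2,2}(β=2.1412) × two z-phases.
Half-angle: c=0.479598, s=0.877488. N=√(2·720·720·2)=1440.000000
k∈{4,5,6} keeps every argument non-negative
  k=4: (−1)^0·1440.0000/(96)·0.4796^4·0.8775^4 = +0.470507
  k=5: (−1)^1·1440.0000/(120)·0.4796^2·0.8775^6 = -1.260039
  k=6: (−1)^2·1440.0000/(1440)·0.4796^0·0.8775^8 = +0.351505
d^4_{-2,2}(2.1412) = +0.470507 -1.260039 +0.351505 = -0.438028
|D^4_{-2,2}|² = |d^4_{-2,2}(β)|² = (-0.438028)² = 0.191868 (the z-rotation phases have unit modulus)

P=0.1919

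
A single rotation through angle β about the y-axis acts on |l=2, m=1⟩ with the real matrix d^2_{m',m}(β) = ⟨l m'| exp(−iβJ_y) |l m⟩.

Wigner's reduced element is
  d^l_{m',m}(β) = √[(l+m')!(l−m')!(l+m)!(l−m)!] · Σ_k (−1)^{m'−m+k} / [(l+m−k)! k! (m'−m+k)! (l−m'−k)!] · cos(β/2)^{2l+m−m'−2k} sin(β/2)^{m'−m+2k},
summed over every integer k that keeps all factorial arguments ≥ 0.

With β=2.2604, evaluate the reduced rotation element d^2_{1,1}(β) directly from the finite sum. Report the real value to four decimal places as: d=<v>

d^2_{1,1}(β=2.2604) via Wigner's sum:
Half-angle: c=0.426479, s=0.904498. N=√(6·1·6·1)=6.000000
Admissible k: 0..1 (factorial args all ≥0)
  k=0: (−1)^0·6.0000/(6)·0.4265^4·0.9045^0 = +0.033082
  k=1: (−1)^1·6.0000/(2)·0.4265^2·0.9045^2 = -0.446407
d^2_{1,1}(2.2604) = +0.033082 -0.446407 = -0.413325

d=-0.4133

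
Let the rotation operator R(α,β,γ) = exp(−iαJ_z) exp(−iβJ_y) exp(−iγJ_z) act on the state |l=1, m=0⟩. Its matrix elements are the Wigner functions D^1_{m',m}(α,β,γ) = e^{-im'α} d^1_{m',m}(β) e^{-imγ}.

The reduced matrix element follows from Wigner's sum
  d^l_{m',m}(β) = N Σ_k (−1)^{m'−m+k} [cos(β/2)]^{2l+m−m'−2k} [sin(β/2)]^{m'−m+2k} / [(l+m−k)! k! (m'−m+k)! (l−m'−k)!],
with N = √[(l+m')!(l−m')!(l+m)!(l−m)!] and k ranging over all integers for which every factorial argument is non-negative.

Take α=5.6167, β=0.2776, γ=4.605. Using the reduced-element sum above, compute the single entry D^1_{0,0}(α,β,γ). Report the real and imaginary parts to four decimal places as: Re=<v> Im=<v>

Re=0.9617 Im=0.0000

Split into d^1_{0,0}(β=0.2776) × two z-phases.
Half-angle: c=0.990383, s=0.138355. N=√(1·1·1·1)=1.000000
k∈{0,1} keeps every argument non-negative
  k=0: (−1)^0·1.0000/(1)·0.9904^2·0.1384^0 = +0.980858
  k=1: (−1)^1·1.0000/(1)·0.9904^0·0.1384^2 = -0.019142
d^1_{0,0}(0.2776) = +0.980858 -0.019142 = +0.961716
D = (+1.000000+0.000000i)·(+0.961716)·(+1.000000+0.000000i) = +0.961716+0.000000i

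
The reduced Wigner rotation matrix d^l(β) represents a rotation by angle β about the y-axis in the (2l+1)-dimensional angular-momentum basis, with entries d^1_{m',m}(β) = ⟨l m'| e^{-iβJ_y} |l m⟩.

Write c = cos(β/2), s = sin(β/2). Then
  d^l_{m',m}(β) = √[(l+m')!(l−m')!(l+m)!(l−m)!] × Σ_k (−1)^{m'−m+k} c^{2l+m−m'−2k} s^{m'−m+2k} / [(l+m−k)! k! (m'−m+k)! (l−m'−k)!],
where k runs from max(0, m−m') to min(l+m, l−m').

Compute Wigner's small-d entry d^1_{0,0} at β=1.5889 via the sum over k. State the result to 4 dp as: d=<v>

d^1_{0,0}(β=1.5889) via Wigner's sum:
c=cos(1.5889/2)=0.700677, s=sin(1.5889/2)=0.713478; N=√[1·1·1·1]=1.000000
k∈{0,1} keeps every argument non-negative
  k=0: (−1)^0·1.0000/(1)·0.7007^2·0.7135^0 = +0.490949
  k=1: (−1)^1·1.0000/(1)·0.7007^0·0.7135^2 = -0.509051
d^1_{0,0}(1.5889) = +0.490949 -0.509051 = -0.018103

d=-0.0181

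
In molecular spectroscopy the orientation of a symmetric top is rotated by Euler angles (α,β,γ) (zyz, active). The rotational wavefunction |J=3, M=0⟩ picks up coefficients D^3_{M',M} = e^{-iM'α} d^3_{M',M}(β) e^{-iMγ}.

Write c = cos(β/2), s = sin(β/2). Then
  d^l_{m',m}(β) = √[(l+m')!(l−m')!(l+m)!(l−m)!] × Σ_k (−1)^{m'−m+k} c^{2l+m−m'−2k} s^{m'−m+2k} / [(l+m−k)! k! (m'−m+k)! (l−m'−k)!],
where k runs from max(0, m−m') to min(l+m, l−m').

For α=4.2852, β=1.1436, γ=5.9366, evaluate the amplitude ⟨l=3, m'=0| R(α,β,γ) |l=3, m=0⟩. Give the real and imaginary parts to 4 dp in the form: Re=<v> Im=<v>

D^3_{0,0}(4.2852,1.1436,5.9366) = e^{-i·0·4.2852}·d^3_{0,0}(1.1436)·e^{-i·0·5.9366}. Compute d first:
Half-angle: c=0.840928, s=0.541147. N=√(6·6·6·6)=36.000000
The bounds max(0,m−m')=0 and min(l+m,l−m')=3 give 4 terms
  k=0: (−1)^0·36.0000/(36)·0.8409^6·0.5411^0 = +0.353634
  k=1: (−1)^1·36.0000/(4)·0.8409^4·0.5411^2 = -1.317978
  k=2: (−1)^2·36.0000/(4)·0.8409^2·0.5411^4 = +0.545783
  k=3: (−1)^3·36.0000/(36)·0.8409^0·0.5411^6 = -0.025112
d^3_{0,0}(1.1436) = +0.353634 -1.317978 +0.545783 -0.025112 = -0.443674
D = (+1.000000+0.000000i)·(-0.443674)·(+1.000000+0.000000i) = -0.443674+0.000000i

Re=-0.4437 Im=0.0000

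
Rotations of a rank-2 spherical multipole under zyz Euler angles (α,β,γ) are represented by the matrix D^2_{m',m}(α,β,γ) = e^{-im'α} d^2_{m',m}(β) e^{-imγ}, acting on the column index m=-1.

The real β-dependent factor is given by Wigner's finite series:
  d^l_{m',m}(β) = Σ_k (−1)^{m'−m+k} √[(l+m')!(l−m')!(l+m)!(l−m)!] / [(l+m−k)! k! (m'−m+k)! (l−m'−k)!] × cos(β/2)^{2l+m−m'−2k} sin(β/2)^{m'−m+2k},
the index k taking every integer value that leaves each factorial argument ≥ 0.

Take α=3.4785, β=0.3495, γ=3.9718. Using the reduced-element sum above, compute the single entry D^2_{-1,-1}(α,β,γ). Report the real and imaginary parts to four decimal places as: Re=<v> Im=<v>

D^2_{-1,-1}(3.4785,0.3495,3.9718) = e^{-i·-1·3.4785}·d^2_{-1,-1}(0.3495)·e^{-i·-1·3.9718}. Compute d first:
With c≡cos(β/2)=0.984770 and s≡sin(β/2)=0.173862, N=[1·6·1·6]^{1/2}=6.000000
Admissible k: 0..1 (factorial args all ≥0)
  k=0: (−1)^0·6.0000/(6)·0.9848^4·0.1739^0 = +0.940458
  k=1: (−1)^1·6.0000/(2)·0.9848^2·0.1739^2 = -0.087943
d^2_{-1,-1}(0.3495) = +0.940458 -0.087943 = +0.852515
Attach z-rotation phases: D = e^{-i(-1)(3.4785)}·(+0.852515)·e^{-i(-1)(3.9718)} = +0.334874+0.783991i

Re=0.3349 Im=0.7840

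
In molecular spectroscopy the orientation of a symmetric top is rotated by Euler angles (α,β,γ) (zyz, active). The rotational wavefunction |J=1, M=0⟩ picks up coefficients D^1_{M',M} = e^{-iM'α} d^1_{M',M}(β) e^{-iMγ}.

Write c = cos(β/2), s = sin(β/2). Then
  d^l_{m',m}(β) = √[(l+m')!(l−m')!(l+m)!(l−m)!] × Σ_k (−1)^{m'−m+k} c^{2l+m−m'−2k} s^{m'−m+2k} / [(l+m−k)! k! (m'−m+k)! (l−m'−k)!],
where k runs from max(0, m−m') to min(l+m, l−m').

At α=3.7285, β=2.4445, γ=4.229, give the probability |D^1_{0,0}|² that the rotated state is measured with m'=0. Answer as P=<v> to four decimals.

P=0.5878

First d^1_{0,0}(β=2.4445), then the phase factors e^{-i(0)α} and e^{-i(0)γ}:
With c≡cos(β/2)=0.341532 and s≡sin(β/2)=0.939870, N=[1·1·1·1]^{1/2}=1.000000
The bounds max(0,m−m')=0 and min(l+m,l−m')=1 give 2 terms
  k=0: (−1)^0·1.0000/(1)·0.3415^2·0.9399^0 = +0.116644
  k=1: (−1)^1·1.0000/(1)·0.3415^0·0.9399^2 = -0.883356
d^1_{0,0}(2.4445) = +0.116644 -0.883356 = -0.766712
|D^1_{0,0}|² = |d^1_{0,0}(β)|² = (-0.766712)² = 0.587847 (the z-rotation phases have unit modulus)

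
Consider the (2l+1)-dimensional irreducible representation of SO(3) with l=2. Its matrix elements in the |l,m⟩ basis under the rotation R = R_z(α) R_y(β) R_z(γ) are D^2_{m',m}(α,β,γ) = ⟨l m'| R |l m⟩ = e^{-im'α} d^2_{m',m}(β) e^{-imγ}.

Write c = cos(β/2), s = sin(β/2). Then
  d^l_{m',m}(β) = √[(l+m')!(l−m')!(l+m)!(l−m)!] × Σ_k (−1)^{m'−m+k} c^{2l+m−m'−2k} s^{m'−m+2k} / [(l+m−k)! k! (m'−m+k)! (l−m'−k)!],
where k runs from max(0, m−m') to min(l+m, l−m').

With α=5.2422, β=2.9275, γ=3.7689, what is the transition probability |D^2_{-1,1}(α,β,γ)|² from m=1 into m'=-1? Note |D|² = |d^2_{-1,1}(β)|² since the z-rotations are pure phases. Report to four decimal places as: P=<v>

First d^2_{-1,1}(β=2.9275), then the phase factors e^{-i(-1)α} and e^{-i(1)γ}:
Half-angle: c=0.106842, s=0.994276. N=√(1·6·6·1)=6.000000
k∈{2,3} keeps every argument non-negative
  k=2: (−1)^0·6.0000/(2)·0.1068^2·0.9943^2 = +0.033855
  k=3: (−1)^1·6.0000/(6)·0.1068^0·0.9943^4 = -0.977300
d^2_{-1,1}(2.9275) = +0.033855 -0.977300 = -0.943445
|D^2_{-1,1}|² = |d^2_{-1,1}(β)|² = (-0.943445)² = 0.890089 (the z-rotation phases have unit modulus)

P=0.8901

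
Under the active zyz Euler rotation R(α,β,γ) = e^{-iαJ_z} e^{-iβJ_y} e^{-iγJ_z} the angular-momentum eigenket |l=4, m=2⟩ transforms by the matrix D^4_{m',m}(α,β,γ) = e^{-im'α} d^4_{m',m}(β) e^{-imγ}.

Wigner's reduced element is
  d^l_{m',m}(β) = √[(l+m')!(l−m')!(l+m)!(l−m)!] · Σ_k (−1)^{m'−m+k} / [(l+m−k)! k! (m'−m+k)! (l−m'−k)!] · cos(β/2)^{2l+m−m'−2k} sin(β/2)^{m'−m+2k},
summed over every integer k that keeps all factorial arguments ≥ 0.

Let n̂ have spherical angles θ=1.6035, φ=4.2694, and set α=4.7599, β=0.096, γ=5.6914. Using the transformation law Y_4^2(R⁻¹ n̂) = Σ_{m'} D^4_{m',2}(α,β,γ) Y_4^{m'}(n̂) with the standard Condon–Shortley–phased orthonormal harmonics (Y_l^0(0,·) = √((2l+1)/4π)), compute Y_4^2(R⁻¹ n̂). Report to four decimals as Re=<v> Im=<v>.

Re=-0.3207 Im=-0.0656

Need the full column D^4_{m',2} for m'=−4..4 at α=4.7599, β=0.096, γ=5.6914.
cos(β/2)=0.998848, sin(β/2)=0.047982
d^4_{-4,2}: single k=6 term ⇒ +0.000000;  D = +0.000000+0.000000i
d^4_{-3,2}: k∈[5..6] ⇒ +0.000003 -0.000000 = +0.000003;  D = -0.000003+0.000001i
d^4_{-2,2}: k∈[4..6] ⇒ +0.000079 -0.000000 +0.000000 = +0.000079;  D = -0.000023-0.000076i
d^4_{-1,2}: k∈[3..5] ⇒ +0.001553 -0.000005 +0.000000 = +0.001548;  D = +0.001459-0.000516i
d^4_{0,2}: k∈[2..4] ⇒ +0.021690 -0.000133 +0.000000 = +0.021557;  D = +0.008140+0.019961i
d^4_{1,2}: k∈[1..3] ⇒ +0.201933 -0.002330 +0.000004 = +0.199607;  D = -0.181039+0.084069i
d^4_{2,2}: k∈[0..2] ⇒ +0.990823 -0.027436 +0.000079 = +0.963466;  D = -0.446828-0.853587i
d^4_{3,2}: k∈[0..1] ⇒ -0.178088 +0.001233 = -0.176855;  D = -0.152614+0.089369i
d^4_{4,2}: single k=0 term ⇒ +0.012098;  D = +0.006603+0.010138i
Y_4^{m'}(θ=1.6035,φ=4.2694) and Σ D·Y over m':
  (+0.0000+0.0000i)·(-0.0882+0.4327i)  (-0.0000+0.0000i)·(-0.0397+0.0098i)  (-0.0000-0.0001i)·(+0.2098+0.2569i)  (+0.0015-0.0005i)·(-0.0198+0.0418i)  (+0.0081+0.0200i)·(+0.3140+0.0000i)  (-0.1810+0.0841i)·(+0.0198+0.0418i)  (-0.4468-0.8536i)·(+0.2098-0.2569i)  (-0.1526+0.0894i)·(+0.0397+0.0098i)  (+0.0066+0.0101i)·(-0.0882-0.4327i)
Y_4^2(R⁻¹ n̂) = -0.320680-0.065572i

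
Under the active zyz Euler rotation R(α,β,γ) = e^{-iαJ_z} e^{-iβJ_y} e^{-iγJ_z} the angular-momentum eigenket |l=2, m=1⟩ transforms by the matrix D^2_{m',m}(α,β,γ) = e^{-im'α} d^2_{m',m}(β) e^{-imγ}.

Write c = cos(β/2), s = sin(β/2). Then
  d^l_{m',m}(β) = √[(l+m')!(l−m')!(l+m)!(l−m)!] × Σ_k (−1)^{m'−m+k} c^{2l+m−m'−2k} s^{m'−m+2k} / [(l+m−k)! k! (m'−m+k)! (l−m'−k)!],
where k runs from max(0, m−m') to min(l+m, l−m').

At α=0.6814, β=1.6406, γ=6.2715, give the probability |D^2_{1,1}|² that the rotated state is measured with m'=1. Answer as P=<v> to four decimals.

P=0.2809

Split into d^2_{1,1}(β=1.6406) × two z-phases.
With c≡cos(β/2)=0.682002 and s≡sin(β/2)=0.731350, N=[6·1·6·1]^{1/2}=6.000000
k∈{0,1} keeps every argument non-negative
  k=0: (−1)^0·6.0000/(6)·0.6820^4·0.7314^0 = +0.216343
  k=1: (−1)^1·6.0000/(2)·0.6820^2·0.7314^2 = -0.746352
d^2_{1,1}(1.6406) = +0.216343 -0.746352 = -0.530009
|D^2_{1,1}|² = |d^2_{1,1}(β)|² = (-0.530009)² = 0.280909 (the z-rotation phases have unit modulus)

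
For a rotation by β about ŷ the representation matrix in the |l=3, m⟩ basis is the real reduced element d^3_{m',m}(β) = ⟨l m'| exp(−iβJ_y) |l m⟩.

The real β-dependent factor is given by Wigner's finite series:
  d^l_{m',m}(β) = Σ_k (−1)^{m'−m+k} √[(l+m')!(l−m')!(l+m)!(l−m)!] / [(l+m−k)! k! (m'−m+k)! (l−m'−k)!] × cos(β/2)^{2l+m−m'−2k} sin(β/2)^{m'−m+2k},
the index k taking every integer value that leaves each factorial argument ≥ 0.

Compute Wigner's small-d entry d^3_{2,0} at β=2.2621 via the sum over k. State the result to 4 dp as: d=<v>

d^3_{2,0}(β=2.2621) via Wigner's sum:
c=cos(2.2621/2)=0.425710, s=sin(2.2621/2)=0.904860; N=√[120·1·6·6]=65.726707
Admissible k: 0..1 (factorial args all ≥0)
  k=0: (−1)^2·65.7267/(12)·0.4257^4·0.9049^2 = +0.147292
  k=1: (−1)^3·65.7267/(12)·0.4257^2·0.9049^4 = -0.665447
d^3_{2,0}(2.2621) = +0.147292 -0.665447 = -0.518155

d=-0.5182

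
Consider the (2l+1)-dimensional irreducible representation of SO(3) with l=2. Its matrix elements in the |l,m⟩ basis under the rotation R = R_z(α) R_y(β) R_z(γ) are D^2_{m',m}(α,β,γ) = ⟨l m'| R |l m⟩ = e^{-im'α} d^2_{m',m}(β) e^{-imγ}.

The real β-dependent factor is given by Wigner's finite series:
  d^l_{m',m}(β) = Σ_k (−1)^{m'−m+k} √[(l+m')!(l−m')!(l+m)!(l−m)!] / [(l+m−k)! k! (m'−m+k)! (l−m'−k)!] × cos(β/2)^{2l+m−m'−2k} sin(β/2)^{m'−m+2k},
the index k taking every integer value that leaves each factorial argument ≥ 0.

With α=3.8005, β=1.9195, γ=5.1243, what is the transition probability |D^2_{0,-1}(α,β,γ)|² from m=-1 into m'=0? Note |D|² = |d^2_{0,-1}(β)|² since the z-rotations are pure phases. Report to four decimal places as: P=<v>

First d^2_{0,-1}(β=1.9195), then the phase factors e^{-i(0)α} and e^{-i(-1)γ}:
c=cos(1.9195/2)=0.573725, s=sin(1.9195/2)=0.819048; N=√[2·2·1·6]=4.898979
Admissible k: 0..1 (factorial args all ≥0)
  k=0: (−1)^1·4.8990/(2)·0.5737^3·0.8190^1 = -0.378875
  k=1: (−1)^2·4.8990/(2)·0.5737^1·0.8190^3 = +0.772160
d^2_{0,-1}(1.9195) = -0.378875 +0.772160 = +0.393286
|D^2_{0,-1}|² = |d^2_{0,-1}(β)|² = (+0.393286)² = 0.154673 (the z-rotation phases have unit modulus)

P=0.1547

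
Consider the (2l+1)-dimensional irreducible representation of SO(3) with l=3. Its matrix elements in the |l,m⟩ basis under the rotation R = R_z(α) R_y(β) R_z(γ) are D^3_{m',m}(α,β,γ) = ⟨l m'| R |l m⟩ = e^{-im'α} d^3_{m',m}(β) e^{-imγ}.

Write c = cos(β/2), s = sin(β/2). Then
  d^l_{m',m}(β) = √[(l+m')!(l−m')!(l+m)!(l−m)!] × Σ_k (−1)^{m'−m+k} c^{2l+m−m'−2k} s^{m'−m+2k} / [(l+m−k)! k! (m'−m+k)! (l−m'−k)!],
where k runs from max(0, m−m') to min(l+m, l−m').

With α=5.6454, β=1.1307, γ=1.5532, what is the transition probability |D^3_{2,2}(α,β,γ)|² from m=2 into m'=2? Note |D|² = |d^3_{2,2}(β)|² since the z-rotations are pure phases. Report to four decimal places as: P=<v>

P=0.1347

Split into d^3_{2,2}(β=1.1307) × two z-phases.
c=cos(1.1307/2)=0.844401, s=sin(1.1307/2)=0.535711; N=√[120·1·120·1]=120.000000
k: max(0,(2)−(2))=0 … min(3+(2),3−(2))=1
  k=0: (−1)^0·120.0000/(120)·0.8444^6·0.5357^0 = +0.362487
  k=1: (−1)^1·120.0000/(24)·0.8444^4·0.5357^2 = -0.729503
d^3_{2,2}(1.1307) = +0.362487 -0.729503 = -0.367016
|D^3_{2,2}|² = |d^3_{2,2}(β)|² = (-0.367016)² = 0.134700 (the z-rotation phases have unit modulus)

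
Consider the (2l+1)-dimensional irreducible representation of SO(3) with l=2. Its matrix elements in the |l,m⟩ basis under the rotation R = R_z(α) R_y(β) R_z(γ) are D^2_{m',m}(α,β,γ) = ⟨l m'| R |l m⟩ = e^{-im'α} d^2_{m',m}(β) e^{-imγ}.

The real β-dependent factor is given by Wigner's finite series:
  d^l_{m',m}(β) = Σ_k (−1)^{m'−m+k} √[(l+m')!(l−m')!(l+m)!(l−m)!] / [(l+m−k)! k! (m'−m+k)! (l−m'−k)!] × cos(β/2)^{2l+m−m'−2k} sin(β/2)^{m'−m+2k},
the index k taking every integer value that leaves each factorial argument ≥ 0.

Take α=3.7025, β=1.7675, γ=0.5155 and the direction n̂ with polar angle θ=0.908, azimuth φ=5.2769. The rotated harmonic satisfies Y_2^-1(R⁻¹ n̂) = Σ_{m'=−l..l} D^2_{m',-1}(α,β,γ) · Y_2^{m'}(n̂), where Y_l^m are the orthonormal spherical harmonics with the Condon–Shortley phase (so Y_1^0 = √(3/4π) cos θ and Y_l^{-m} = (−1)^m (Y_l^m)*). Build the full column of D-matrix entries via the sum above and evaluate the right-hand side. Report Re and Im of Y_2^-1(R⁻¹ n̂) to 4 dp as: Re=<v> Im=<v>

Re=0.0129 Im=0.0934

Need the full column D^2_{m',-1} for m'=−2..2 at α=3.7025, β=1.7675, γ=0.5155.
cos(β/2)=0.634256, sin(β/2)=0.773123
d^2_{-2,-1}: single k=1 term ⇒ +0.394524;  D = -0.026224+0.393651i
d^2_{-1,-1}: k∈[0..1] ⇒ +0.161830 -0.721353 = -0.559523;  D = +0.265490+0.492525i
d^2_{0,-1}: k∈[0..1] ⇒ -0.483191 +0.717936 = +0.234745;  D = +0.204239+0.115722i
d^2_{1,-1}: k∈[0..1] ⇒ +0.721353 -0.357268 = +0.364085;  D = -0.363710+0.016526i
d^2_{2,-1}: single k=0 term ⇒ -0.586192;  D = -0.481706+0.334038i
Y_2^{m'}(θ=0.908,φ=5.2769) and Σ D·Y over m':
  (-0.0262+0.3937i)·(-0.1026+0.2170i)  (+0.2655+0.4925i)·(+0.2005+0.3166i)  (+0.2042+0.1157i)·(+0.0429+0.0000i)  (-0.3637+0.0165i)·(-0.2005+0.3166i)  (-0.4817+0.3340i)·(-0.1026-0.2170i)
Y_2^-1(R⁻¹ n̂) = +0.012924+0.093445i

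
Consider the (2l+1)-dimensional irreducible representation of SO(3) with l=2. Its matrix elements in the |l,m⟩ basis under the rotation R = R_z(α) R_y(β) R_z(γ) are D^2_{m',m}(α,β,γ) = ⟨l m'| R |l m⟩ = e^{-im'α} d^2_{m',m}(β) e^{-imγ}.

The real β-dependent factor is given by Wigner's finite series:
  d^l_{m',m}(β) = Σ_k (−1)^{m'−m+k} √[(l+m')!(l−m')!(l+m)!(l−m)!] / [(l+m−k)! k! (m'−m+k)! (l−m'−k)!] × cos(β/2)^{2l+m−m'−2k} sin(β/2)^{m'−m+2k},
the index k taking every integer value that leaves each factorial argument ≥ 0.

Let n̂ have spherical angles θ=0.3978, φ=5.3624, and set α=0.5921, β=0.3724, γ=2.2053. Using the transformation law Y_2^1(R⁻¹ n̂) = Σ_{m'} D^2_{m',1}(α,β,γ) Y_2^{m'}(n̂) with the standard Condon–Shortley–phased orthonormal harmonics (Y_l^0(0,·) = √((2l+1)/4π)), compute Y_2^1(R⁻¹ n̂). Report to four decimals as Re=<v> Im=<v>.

Need the full column D^2_{m',1} for m'=−2..2 at α=0.5921, β=0.3724, γ=2.2053.
cos(β/2)=0.982715, sin(β/2)=0.185126
d^2_{-2,1}: single k=3 term ⇒ +0.012470;  D = +0.006515-0.010633i
d^2_{-1,1}: k∈[2..3] ⇒ +0.099291 -0.001175 = +0.098117;  D = -0.004159-0.098028i
d^2_{0,1}: k∈[1..2] ⇒ +0.430354 -0.015272 = +0.415081;  D = -0.246051-0.334292i
d^2_{1,1}: k∈[0..1] ⇒ +0.932631 -0.099291 = +0.833340;  D = -0.784463-0.281200i
d^2_{2,1}: single k=0 term ⇒ -0.351382;  D = +0.340640-0.086221i
Y_2^{m'}(θ=0.3978,φ=5.3624) and Σ D·Y over m':
  (+0.0065-0.0106i)·(-0.0155+0.0559i)  (-0.0042-0.0980i)·(+0.1670+0.2196i)  (-0.2461-0.3343i)·(+0.4888+0.0000i)  (-0.7845-0.2812i)·(-0.1670+0.2196i)  (+0.3406-0.0862i)·(-0.0155-0.0559i)
Y_2^1(R⁻¹ n̂) = +0.083718-0.323191i

Re=0.0837 Im=-0.3232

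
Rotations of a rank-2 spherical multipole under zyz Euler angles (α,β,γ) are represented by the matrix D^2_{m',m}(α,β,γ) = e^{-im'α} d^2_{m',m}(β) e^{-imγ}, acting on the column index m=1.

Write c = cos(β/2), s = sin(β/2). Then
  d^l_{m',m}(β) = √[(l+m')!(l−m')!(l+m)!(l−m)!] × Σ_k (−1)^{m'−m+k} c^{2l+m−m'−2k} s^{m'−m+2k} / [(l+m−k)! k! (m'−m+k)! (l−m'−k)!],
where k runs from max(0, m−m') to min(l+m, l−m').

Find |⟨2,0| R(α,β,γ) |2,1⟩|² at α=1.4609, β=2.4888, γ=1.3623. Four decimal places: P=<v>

D^2_{0,1}(1.4609,2.4888,1.3623) = e^{-i·0·1.4609}·d^2_{0,1}(2.4888)·e^{-i·1·1.3623}. Compute d first:
c=cos(2.4888/2)=0.320632, s=sin(2.4888/2)=0.947204; N=√[2·2·6·1]=4.898979
The bounds max(0,m−m')=1 and min(l+m,l−m')=2 give 2 terms
  k=1: (−1)^0·4.8990/(2)·0.3206^3·0.9472^1 = +0.076478
  k=2: (−1)^1·4.8990/(2)·0.3206^1·0.9472^3 = -0.667441
d^2_{0,1}(2.4888) = +0.076478 -0.667441 = -0.590962
|D^2_{0,1}|² = |d^2_{0,1}(β)|² = (-0.590962)² = 0.349236 (the z-rotation phases have unit modulus)

P=0.3492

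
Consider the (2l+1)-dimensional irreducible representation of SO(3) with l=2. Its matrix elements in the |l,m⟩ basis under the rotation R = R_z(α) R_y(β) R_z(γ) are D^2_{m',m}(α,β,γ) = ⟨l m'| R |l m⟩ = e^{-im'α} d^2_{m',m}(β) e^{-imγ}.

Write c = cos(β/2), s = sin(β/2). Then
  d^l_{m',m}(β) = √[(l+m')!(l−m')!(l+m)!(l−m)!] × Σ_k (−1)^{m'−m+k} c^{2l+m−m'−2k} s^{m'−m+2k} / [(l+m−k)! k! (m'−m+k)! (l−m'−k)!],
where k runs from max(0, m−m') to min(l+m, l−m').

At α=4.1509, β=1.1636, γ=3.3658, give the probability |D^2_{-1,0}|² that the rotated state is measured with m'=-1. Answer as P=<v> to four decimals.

Split into d^2_{-1,0}(β=1.1636) × two z-phases.
With c≡cos(β/2)=0.835475 and s≡sin(β/2)=0.549529, N=[1·6·2·2]^{1/2}=4.898979
Admissible k: 1..2 (factorial args all ≥0)
  k=1: (−1)^0·4.8990/(2)·0.8355^3·0.5495^1 = +0.784994
  k=2: (−1)^1·4.8990/(2)·0.8355^1·0.5495^3 = -0.339610
d^2_{-1,0}(1.1636) = +0.784994 -0.339610 = +0.445384
|D^2_{-1,0}|² = |d^2_{-1,0}(β)|² = (+0.445384)² = 0.198367 (the z-rotation phases have unit modulus)

P=0.1984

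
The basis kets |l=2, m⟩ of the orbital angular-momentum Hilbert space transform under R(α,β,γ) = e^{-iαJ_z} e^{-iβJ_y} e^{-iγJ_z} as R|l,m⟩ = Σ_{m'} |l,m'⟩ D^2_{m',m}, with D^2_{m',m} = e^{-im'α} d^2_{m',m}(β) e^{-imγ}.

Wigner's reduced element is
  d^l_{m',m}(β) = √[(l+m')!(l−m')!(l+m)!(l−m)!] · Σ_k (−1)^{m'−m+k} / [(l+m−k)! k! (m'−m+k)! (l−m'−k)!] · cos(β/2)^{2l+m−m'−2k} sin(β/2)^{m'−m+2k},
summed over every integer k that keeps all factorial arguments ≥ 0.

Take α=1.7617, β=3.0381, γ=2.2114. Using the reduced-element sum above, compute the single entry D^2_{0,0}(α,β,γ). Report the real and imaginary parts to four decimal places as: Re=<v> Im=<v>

First d^2_{0,0}(β=3.0381), then the phase factors e^{-i(0)α} and e^{-i(0)γ}:
With c≡cos(β/2)=0.051723 and s≡sin(β/2)=0.998661, N=[2·2·2·2]^{1/2}=4.000000
The bounds max(0,m−m')=0 and min(l+m,l−m')=2 give 3 terms
  k=0: (−1)^0·4.0000/(4)·0.0517^4·0.9987^0 = +0.000007
  k=1: (−1)^1·4.0000/(1)·0.0517^2·0.9987^2 = -0.010673
  k=2: (−1)^2·4.0000/(4)·0.0517^0·0.9987^4 = +0.994657
d^2_{0,0}(3.0381) = +0.000007 -0.010673 +0.994657 = +0.983991
Attach z-rotation phases: D = e^{-i(0)(1.7617)}·(+0.983991)·e^{-i(0)(2.2114)} = +0.983991+0.000000i

Re=0.9840 Im=0.0000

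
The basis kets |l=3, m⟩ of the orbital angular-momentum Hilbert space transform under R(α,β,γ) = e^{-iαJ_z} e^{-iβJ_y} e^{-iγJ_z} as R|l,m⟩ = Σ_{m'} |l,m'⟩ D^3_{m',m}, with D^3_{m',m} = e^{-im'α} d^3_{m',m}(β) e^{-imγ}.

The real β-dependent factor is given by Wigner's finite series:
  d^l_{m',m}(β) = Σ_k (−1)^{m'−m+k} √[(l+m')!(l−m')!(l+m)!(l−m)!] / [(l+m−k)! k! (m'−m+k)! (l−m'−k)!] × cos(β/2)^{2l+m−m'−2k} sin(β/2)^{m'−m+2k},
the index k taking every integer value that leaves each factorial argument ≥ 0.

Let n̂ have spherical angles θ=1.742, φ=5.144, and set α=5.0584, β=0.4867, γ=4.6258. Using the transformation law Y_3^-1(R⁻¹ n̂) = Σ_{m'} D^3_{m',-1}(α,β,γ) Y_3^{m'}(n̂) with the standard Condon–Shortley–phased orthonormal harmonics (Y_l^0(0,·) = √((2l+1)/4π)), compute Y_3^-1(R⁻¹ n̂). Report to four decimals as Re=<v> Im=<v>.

Re=0.0281 Im=0.1586

Need the full column D^3_{m',-1} for m'=−3..3 at α=5.0584, β=0.4867, γ=4.6258.
cos(β/2)=0.970536, sin(β/2)=0.240955
d^3_{-3,-1}: single k=2 term ⇒ +0.199510;  D = +0.115817+0.162452i
d^3_{-2,-1}: k∈[1..2] ⇒ +0.656138 -0.080886 = +0.575252;  D = -0.327386+0.473004i
d^3_{-1,-1}: k∈[0..2] ⇒ +0.835739 -0.412107 +0.019051 = +0.442683;  D = -0.427870-0.113558i
d^3_{0,-1}: k∈[0..2] ⇒ -0.718763 +0.132910 -0.002731 = -0.588584;  D = +0.050901+0.586379i
d^3_{1,-1}: k∈[0..2] ⇒ +0.309080 -0.025401 +0.000196 = +0.283874;  D = +0.257724-0.119009i
d^3_{2,-1}: k∈[0..1] ⇒ -0.080886 +0.002493 = -0.078393;  D = -0.055055-0.055807i
d^3_{3,-1}: single k=0 term ⇒ +0.012297;  D = -0.005307+0.011094i
Y_3^{m'}(θ=1.742,φ=5.144) and Σ D·Y over m':
  (+0.1158+0.1625i)·(-0.3841-0.1088i)  (-0.3274+0.4730i)·(+0.1099-0.1285i)  (-0.4279-0.1136i)·(-0.1139-0.2473i)  (+0.0509+0.5864i)·(+0.1815+0.0000i)  (+0.2577-0.1190i)·(+0.1139-0.2473i)  (-0.0551-0.0558i)·(+0.1099+0.1285i)  (-0.0053+0.0111i)·(+0.3841-0.1088i)
Y_3^-1(R⁻¹ n̂) = +0.028080+0.158561i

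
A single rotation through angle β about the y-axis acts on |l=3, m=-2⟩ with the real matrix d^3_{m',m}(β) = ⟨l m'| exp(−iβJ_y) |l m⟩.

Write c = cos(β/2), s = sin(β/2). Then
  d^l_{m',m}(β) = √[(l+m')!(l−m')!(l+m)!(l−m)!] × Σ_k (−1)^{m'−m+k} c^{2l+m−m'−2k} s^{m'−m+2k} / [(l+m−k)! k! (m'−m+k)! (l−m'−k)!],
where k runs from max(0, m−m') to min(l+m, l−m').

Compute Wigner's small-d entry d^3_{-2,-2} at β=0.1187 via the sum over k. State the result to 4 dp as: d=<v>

d=0.9720

d^3_{-2,-2}(β=0.1187) via Wigner's sum:
c=cos(0.1187/2)=0.998239, s=sin(0.1187/2)=0.059315; N=√[1·120·1·120]=120.000000
The bounds max(0,m−m')=0 and min(l+m,l−m')=1 give 2 terms
  k=0: (−1)^0·120.0000/(120)·0.9982^6·0.0593^0 = +0.989482
  k=1: (−1)^1·120.0000/(24)·0.9982^4·0.0593^2 = -0.017468
d^3_{-2,-2}(0.1187) = +0.989482 -0.017468 = +0.972014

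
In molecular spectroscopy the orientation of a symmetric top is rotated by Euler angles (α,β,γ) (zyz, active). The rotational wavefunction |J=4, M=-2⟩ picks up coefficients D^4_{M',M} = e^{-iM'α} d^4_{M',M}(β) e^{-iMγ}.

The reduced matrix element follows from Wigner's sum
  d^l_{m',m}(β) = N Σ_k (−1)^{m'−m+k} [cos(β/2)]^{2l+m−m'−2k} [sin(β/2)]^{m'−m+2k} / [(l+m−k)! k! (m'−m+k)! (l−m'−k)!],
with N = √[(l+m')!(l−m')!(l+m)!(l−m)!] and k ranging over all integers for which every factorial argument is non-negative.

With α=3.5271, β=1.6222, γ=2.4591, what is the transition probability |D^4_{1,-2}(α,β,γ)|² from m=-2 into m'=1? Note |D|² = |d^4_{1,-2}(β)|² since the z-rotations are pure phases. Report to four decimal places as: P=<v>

Split into d^4_{1,-2}(β=1.6222) × two z-phases.
Half-angle: c=0.688701, s=0.725045. N=√(120·6·2·720)=1018.233765
k: max(0,(-2)−(1))=0 … min(4+(-2),4−(1))=2
  k=0: (−1)^3·1018.2338/(72)·0.6887^5·0.7250^3 = -0.835150
  k=1: (−1)^4·1018.2338/(48)·0.6887^3·0.7250^5 = +1.388431
  k=2: (−1)^5·1018.2338/(240)·0.6887^1·0.7250^7 = -0.307767
d^4_{1,-2}(1.6222) = -0.835150 +1.388431 -0.307767 = +0.245513
|D^4_{1,-2}|² = |d^4_{1,-2}(β)|² = (+0.245513)² = 0.060277 (the z-rotation phases have unit modulus)

P=0.0603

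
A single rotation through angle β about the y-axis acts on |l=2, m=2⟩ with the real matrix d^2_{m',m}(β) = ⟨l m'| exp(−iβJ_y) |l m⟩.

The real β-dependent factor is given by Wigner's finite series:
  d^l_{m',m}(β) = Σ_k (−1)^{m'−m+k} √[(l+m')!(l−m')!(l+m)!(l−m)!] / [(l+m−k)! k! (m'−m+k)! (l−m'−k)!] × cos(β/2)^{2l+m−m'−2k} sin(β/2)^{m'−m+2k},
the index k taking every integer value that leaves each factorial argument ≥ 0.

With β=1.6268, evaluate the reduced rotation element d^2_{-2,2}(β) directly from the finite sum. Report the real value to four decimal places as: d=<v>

d=0.2788

d^2_{-2,2}(β=1.6268) via Wigner's sum:
c=cos(1.6268/2)=0.687032, s=sin(1.6268/2)=0.726627; N=√[1·24·24·1]=24.000000
k∈{4} keeps every argument non-negative
  k=4: (−1)^0·24.0000/(24)·0.6870^0·0.7266^4 = +0.278770
d^2_{-2,2}(1.6268) = +0.278770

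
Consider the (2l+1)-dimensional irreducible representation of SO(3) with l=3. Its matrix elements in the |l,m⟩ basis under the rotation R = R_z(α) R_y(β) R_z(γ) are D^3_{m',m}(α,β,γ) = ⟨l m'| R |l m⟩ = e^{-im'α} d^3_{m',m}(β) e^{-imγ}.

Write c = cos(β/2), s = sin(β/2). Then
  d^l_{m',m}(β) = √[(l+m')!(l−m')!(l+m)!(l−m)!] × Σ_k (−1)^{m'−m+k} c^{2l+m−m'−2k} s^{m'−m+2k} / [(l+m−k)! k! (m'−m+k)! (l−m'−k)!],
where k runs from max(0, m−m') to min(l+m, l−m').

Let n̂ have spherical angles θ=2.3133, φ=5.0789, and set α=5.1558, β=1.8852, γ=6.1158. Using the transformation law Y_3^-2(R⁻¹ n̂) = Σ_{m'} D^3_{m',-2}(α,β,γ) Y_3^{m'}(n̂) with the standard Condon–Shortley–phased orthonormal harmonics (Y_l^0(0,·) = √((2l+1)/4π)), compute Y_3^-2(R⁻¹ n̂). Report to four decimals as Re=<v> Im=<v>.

Need the full column D^3_{m',-2} for m'=−3..3 at α=5.1558, β=1.8852, γ=6.1158.
cos(β/2)=0.587686, sin(β/2)=0.809089
d^3_{-3,-2}: single k=1 term ⇒ +0.138931;  D = -0.116565+0.075595i
d^3_{-2,-2}: k∈[0..1] ⇒ +0.041198 -0.390432 = -0.349234;  D = +0.297355+0.183150i
d^3_{-1,-2}: k∈[0..1] ⇒ -0.179359 +0.679916 = +0.500557;  D = +0.054274-0.497606i
d^3_{0,-2}: k∈[0..1] ⇒ +0.427696 -0.810656 = -0.382960;  D = -0.361700+0.125822i
d^3_{1,-2}: k∈[0..1] ⇒ -0.679916 +0.644357 = -0.035559;  D = -0.024962-0.025325i
d^3_{2,-2}: k∈[0..1] ⇒ +0.740024 -0.280529 = +0.459496;  D = -0.157216+0.431763i
d^3_{3,-2}: single k=0 term ⇒ -0.499117;  D = +0.496904-0.046951i
Y_3^{m'}(θ=2.3133,φ=5.0789) and Σ D·Y over m':
  (-0.1166+0.0756i)·(-0.1487-0.0758i)  (+0.2974+0.1832i)·(+0.2788-0.2510i)  (+0.0543-0.4976i)·(+0.1097+0.2858i)  (-0.3617+0.1258i)·(+0.1802+0.0000i)  (-0.0250-0.0253i)·(-0.1097+0.2858i)  (-0.1572+0.4318i)·(+0.2788+0.2510i)  (+0.4969-0.0470i)·(+0.1487-0.0758i)
Y_3^-2(R⁻¹ n̂) = +0.163028-0.010479i

Re=0.1630 Im=-0.0105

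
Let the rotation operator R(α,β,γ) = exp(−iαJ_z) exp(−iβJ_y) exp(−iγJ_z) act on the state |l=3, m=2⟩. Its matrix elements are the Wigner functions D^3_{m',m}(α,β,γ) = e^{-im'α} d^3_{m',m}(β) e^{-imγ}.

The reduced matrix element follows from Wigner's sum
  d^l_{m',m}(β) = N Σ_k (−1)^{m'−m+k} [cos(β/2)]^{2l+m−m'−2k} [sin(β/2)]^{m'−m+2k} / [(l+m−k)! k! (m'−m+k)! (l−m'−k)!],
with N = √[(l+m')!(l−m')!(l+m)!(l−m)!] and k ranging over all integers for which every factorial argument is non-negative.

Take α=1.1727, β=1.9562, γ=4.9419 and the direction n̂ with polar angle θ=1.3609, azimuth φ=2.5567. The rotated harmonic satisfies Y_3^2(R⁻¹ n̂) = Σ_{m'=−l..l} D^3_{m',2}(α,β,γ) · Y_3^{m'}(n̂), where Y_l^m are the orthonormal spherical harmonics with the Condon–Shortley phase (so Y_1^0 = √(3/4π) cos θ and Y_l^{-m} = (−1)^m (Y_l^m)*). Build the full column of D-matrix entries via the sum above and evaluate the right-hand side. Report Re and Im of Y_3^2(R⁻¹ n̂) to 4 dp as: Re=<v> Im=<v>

Re=0.0910 Im=0.0066

Need the full column D^3_{m',2} for m'=−3..3 at α=1.1727, β=1.9562, γ=4.9419.
cos(β/2)=0.558599, sin(β/2)=0.829438
d^3_{-3,2}: single k=5 term ⇒ +0.537149;  D = +0.535321-0.044272i
d^3_{-2,2}: k∈[4..5] ⇒ +0.738424 -0.325613 = +0.412811;  D = +0.128124-0.392424i
d^3_{-1,2}: k∈[3..4] ⇒ +0.629046 -0.693456 = -0.064410;  D = +0.048691+0.042164i
d^3_{0,2}: k∈[2..3] ⇒ +0.366885 -0.808903 = -0.442018;  D = +0.396263-0.195846i
d^3_{1,2}: k∈[1..2] ⇒ +0.142655 -0.629046 = -0.486392;  D = -0.029615-0.485489i
d^3_{2,2}: k∈[0..1] ⇒ +0.030381 -0.334919 = -0.304538;  D = -0.287391-0.100747i
d^3_{3,2}: single k=0 term ⇒ -0.110500;  D = -0.074122+0.081952i
Y_3^{m'}(θ=1.3609,φ=2.5567) and Σ D·Y over m':
  (+0.5353-0.0443i)·(+0.0714-0.3838i)  (+0.1281-0.3924i)·(+0.0795+0.1875i)  (+0.0487+0.0422i)·(+0.2063+0.1366i)  (+0.3963-0.1958i)·(-0.2164+0.0000i)  (-0.0296-0.4855i)·(-0.2063+0.1366i)  (-0.2874-0.1007i)·(+0.0795-0.1875i)  (-0.0741+0.0820i)·(-0.0714-0.3838i)
Y_3^2(R⁻¹ n̂) = +0.090981+0.006566i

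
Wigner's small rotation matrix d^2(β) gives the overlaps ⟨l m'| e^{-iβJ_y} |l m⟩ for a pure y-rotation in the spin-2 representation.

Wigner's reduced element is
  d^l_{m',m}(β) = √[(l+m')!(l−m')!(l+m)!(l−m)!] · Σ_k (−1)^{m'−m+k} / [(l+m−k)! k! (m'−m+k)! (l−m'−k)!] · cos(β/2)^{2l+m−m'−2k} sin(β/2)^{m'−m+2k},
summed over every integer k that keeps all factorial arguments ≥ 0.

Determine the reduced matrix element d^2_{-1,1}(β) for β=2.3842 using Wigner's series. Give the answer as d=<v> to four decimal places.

d^2_{-1,1}(β=2.3842) via Wigner's sum:
Half-angle: c=0.369709, s=0.929147. N=√(1·6·6·1)=6.000000
Admissible k: 2..3 (factorial args all ≥0)
  k=2: (−1)^0·6.0000/(2)·0.3697^2·0.9291^2 = +0.354007
  k=3: (−1)^1·6.0000/(6)·0.3697^0·0.9291^4 = -0.745313
d^2_{-1,1}(2.3842) = +0.354007 -0.745313 = -0.391306

d=-0.3913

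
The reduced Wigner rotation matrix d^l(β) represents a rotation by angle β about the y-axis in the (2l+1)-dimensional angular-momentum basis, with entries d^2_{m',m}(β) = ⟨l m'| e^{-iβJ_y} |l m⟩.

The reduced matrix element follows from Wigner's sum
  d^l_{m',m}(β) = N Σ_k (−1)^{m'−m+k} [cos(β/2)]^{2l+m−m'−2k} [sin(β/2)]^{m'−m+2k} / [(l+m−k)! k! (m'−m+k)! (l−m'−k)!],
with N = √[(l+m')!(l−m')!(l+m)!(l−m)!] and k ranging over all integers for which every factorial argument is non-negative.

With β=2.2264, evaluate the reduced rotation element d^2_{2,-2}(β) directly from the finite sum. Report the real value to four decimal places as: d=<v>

d^2_{2,-2}(β=2.2264) via Wigner's sum:
Half-angle: c=0.441793, s=0.897117. N=√(24·1·1·24)=24.000000
The bounds max(0,m−m')=0 and min(l+m,l−m')=0 give 1 term
  k=0: (−1)^4·24.0000/(24)·0.4418^0·0.8971^4 = +0.647734
d^2_{2,-2}(2.2264) = +0.647734

d=0.6477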